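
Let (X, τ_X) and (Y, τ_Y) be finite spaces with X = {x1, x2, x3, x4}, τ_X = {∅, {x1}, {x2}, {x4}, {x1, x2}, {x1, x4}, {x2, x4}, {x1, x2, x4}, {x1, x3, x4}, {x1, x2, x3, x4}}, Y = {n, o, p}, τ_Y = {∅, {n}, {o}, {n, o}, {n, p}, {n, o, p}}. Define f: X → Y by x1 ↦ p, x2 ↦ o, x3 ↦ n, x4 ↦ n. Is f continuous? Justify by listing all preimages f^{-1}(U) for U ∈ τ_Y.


f is NOT continuous.

Compute f^{-1}(U) for each U ∈ τ_Y:
  U = ∅: f^{-1}(U) = ∅ ∈ τ_X ✓.
  U = {n}: f^{-1}(U) = {x3, x4} ∉ τ_X ✗.
  U = {o}: f^{-1}(U) = {x2} ∈ τ_X ✓.
  U = {n, o}: f^{-1}(U) = {x2, x3, x4} ∉ τ_X ✗.
  U = {n, p}: f^{-1}(U) = {x1, x3, x4} ∈ τ_X ✓.
  U = {n, o, p}: f^{-1}(U) = {x1, x2, x3, x4} ∈ τ_X ✓.
Found U = {n} with f^{-1}(U) = {x3, x4} not in τ_X. Therefore f is NOT continuous.


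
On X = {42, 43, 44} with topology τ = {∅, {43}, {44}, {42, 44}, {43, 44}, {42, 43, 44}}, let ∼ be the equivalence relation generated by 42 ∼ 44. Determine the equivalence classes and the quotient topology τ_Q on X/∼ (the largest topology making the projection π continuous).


X/∼ = {[42=44], [43]}; |τ_Q| = 4.

Equivalence classes: [42=44], [43].
Quotient map π: X → X/∼ sends 42 ↦ [42=44], 43 ↦ [43], 44 ↦ [42=44].
For each subset V ⊆ X/∼, compute π^{-1}(V) ⊆ X and check whether π^{-1}(V) ∈ τ. V is open in τ_Q iff π^{-1}(V) ∈ τ.
  V = {}: π^{-1}(V) = ∅ ∈ τ ✓.
  V = {[42=44]}: π^{-1}(V) = {42, 44} ∈ τ ✓.
  V = {[43]}: π^{-1}(V) = {43} ∈ τ ✓.
  V = {[42=44], [43]}: π^{-1}(V) = {42, 43, 44} ∈ τ ✓.
Open sets in the quotient: τ_Q = {{}, {[42=44]}, {[43]}, {[42=44], [43]}} (4 elements).


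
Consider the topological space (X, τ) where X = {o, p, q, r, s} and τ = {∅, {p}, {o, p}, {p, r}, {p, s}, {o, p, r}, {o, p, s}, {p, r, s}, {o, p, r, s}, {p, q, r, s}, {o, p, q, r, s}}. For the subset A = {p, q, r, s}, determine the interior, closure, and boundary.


int(A) = {p, q, r, s}, cl(A) = {o, p, q, r, s}, ∂A = {o}.

Closed sets in (X, τ) are complements of opens:
  closed(X, τ) = {∅, {o}, {q}, {o, q}, {q, r}, {q, s}, {o, q, r}, {o, q, s}, {q, r, s}, {o, q, r, s}, {o, p, q, r, s}}.
int(A) = ⋃ {U ∈ τ : U ⊆ A}. Opens contained in A: ∅, {p}, {p, r}, {p, s}, {p, r, s}, {p, q, r, s}.
Taking the union of these: int(A) = {p, q, r, s}.
cl(A) = ⋂ {C closed : A ⊆ C}. Closed sets containing A: {o, p, q, r, s}.
Intersecting these: cl(A) = {o, p, q, r, s}.
∂A = cl(A) ∖ int(A) = {o, p, q, r, s} ∖ {p, q, r, s} = {o}.


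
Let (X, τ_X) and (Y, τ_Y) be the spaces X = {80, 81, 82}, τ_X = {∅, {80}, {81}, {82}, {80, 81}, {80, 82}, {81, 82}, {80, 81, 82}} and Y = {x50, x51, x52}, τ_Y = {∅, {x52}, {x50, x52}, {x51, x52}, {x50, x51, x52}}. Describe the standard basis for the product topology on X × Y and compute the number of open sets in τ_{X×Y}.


Basis B = {∅ × ∅, {80} × {x52}, {81} × {x52}, {82} × {x52}, {80} × {x50, x52}, {80} × {x51, x52}, {80, 81} × {x52}, {80, 82} × {x52}, {81} × {x50, x52}, {81} × {x51, x52}, {81, 82} × {x52}, {82} × {x50, x52}, {82} × {x51, x52}, {80} × {x50, x51, x52}, {80, 81, 82} × {x52}, {81} × {x50, x51, x52}, {82} × {x50, x51, x52}, {80, 81} × {x50, x52}, {80, 82} × {x50, x52}, {80, 81} × {x51, x52}, {80, 82} × {x51, x52}, {81, 82} × {x50, x52}, {81, 82} × {x51, x52}, {80, 81} × {x50, x51, x52}, {80, 82} × {x50, x51, x52}, {80, 81, 82} × {x50, x52}, {80, 81, 82} × {x51, x52}, {81, 82} × {x50, x51, x52}, {80, 81, 82} × {x50, x51, x52}}; |τ_{X×Y}| = 125.

Enumerate products U × V with U ∈ τ_X, V ∈ τ_Y (deduplicated):
  ∅ × ∅ = {} (∅)
  {80} × {x52} = {(80,x52)}
  {81} × {x52} = {(81,x52)}
  {82} × {x52} = {(82,x52)}
  {80} × {x50, x52} = {(80,x50), (80,x52)}
  {80} × {x51, x52} = {(80,x51), (80,x52)}
  {80, 81} × {x52} = {(80,x52), (81,x52)}
  {80, 82} × {x52} = {(80,x52), (82,x52)}
  {81} × {x50, x52} = {(81,x50), (81,x52)}
  {81} × {x51, x52} = {(81,x51), (81,x52)}
  {81, 82} × {x52} = {(81,x52), (82,x52)}
  {82} × {x50, x52} = {(82,x50), (82,x52)}
  {82} × {x51, x52} = {(82,x51), (82,x52)}
  {80} × {x50, x51, x52} = {(80,x50), (80,x51), (80,x52)}
  {80, 81, 82} × {x52} = {(80,x52), (81,x52), (82,x52)}
  {81} × {x50, x51, x52} = {(81,x50), (81,x51), (81,x52)}
  {82} × {x50, x51, x52} = {(82,x50), (82,x51), (82,x52)}
  {80, 81} × {x50, x52} = {(80,x50), (80,x52), (81,x50), (81,x52)}
  {80, 82} × {x50, x52} = {(80,x50), (80,x52), (82,x50), (82,x52)}
  {80, 81} × {x51, x52} = {(80,x51), (80,x52), (81,x51), (81,x52)}
  {80, 82} × {x51, x52} = {(80,x51), (80,x52), (82,x51), (82,x52)}
  {81, 82} × {x50, x52} = {(81,x50), (81,x52), (82,x50), (82,x52)}
  {81, 82} × {x51, x52} = {(81,x51), (81,x52), (82,x51), (82,x52)}
  {80, 81} × {x50, x51, x52} = {(80,x50), (80,x51), (80,x52), (81,x50), (81,x51), (81,x52)}
  {80, 82} × {x50, x51, x52} = {(80,x50), (80,x51), (80,x52), (82,x50), (82,x51), (82,x52)}
  {80, 81, 82} × {x50, x52} = {(80,x50), (80,x52), (81,x50), (81,x52), (82,x50), (82,x52)}
  {80, 81, 82} × {x51, x52} = {(80,x51), (80,x52), (81,x51), (81,x52), (82,x51), (82,x52)}
  {81, 82} × {x50, x51, x52} = {(81,x50), (81,x51), (81,x52), (82,x50), (82,x51), (82,x52)}
  {80, 81, 82} × {x50, x51, x52} = {(80,x50), (80,x51), (80,x52), (81,x50), (81,x51), (81,x52), (82,x50), (82,x51), (82,x52)}
These 29 distinct sets form the basis B.
Close under arbitrary unions to get τ_{X×Y}; counting gives |τ_{X×Y}| = 125.


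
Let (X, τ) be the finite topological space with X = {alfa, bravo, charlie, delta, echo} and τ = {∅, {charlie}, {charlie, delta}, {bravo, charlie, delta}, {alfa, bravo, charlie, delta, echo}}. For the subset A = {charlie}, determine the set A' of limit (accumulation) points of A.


A' = {alfa, bravo, delta, echo}

For each x ∈ X, list the open sets U ∈ τ with x ∈ U, then check whether U ∩ (A ∖ {x}) ≠ ∅ for every such U.
  x = alfa: opens ∋ x are {alfa, bravo, charlie, delta, echo}; each meets A ∖ {alfa}, so x IS a limit point.
  x = bravo: opens ∋ x are {bravo, charlie, delta}, {alfa, bravo, charlie, delta, echo}; each meets A ∖ {bravo}, so x IS a limit point.
  x = charlie: open {charlie} ∋ x has {charlie} ∩ (A ∖ {charlie}) = ∅, so x is NOT a limit point.
  x = delta: opens ∋ x are {charlie, delta}, {bravo, charlie, delta}, {alfa, bravo, charlie, delta, echo}; each meets A ∖ {delta}, so x IS a limit point.
  x = echo: opens ∋ x are {alfa, bravo, charlie, delta, echo}; each meets A ∖ {echo}, so x IS a limit point.
Collecting: A' = {alfa, bravo, delta, echo}.


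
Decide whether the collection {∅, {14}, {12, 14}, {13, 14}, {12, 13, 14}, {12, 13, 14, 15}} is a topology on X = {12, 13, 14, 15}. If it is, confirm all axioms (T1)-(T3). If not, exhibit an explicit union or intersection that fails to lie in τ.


τ IS a topology on X.

Axiom (T1): ∅ ∈ τ? Yes; X ∈ τ? Yes.
Axiom (T2/T3): check pairwise unions and intersections of members of τ.
All pairwise intersections and unions checked — each lies in τ. Therefore τ satisfies (T1), (T2), (T3): it IS a topology on X.


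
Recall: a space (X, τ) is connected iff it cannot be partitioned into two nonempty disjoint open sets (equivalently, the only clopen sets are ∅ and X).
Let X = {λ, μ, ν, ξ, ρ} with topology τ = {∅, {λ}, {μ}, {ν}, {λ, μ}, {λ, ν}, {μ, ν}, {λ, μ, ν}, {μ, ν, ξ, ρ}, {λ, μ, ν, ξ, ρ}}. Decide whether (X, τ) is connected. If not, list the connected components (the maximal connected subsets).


(X, τ) is disconnected; components = [{λ}, {μ, ν, ξ, ρ}].

Find clopen sets (U ∈ τ with X ∖ U ∈ τ):
  U = ∅, X ∖ U = {λ, μ, ν, ξ, ρ} — both open, so U is clopen.
  U = {λ}, X ∖ U = {μ, ν, ξ, ρ} — both open, so U is clopen.
  U = {μ, ν, ξ, ρ}, X ∖ U = {λ} — both open, so U is clopen.
  U = {λ, μ, ν, ξ, ρ}, X ∖ U = ∅ — both open, so U is clopen.
Nontrivial clopen(s) exist: e.g. {μ, ν, ξ, ρ}. So (X, τ) is disconnected.
Compute connected components by grouping points that agree on all clopens:
  component: {λ}
  component: {μ, ν, ξ, ρ}


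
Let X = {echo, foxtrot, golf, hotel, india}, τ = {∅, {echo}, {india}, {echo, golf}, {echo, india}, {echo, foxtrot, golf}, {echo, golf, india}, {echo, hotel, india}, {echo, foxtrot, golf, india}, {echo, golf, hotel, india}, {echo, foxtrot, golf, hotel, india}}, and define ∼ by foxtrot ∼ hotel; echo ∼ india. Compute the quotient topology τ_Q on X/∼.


X/∼ = {[echo=india], [foxtrot=hotel], [golf]}; |τ_Q| = 4.

Equivalence classes: [echo=india], [foxtrot=hotel], [golf].
Quotient map π: X → X/∼ sends echo ↦ [echo=india], foxtrot ↦ [foxtrot=hotel], golf ↦ [golf], hotel ↦ [foxtrot=hotel], india ↦ [echo=india].
For each subset V ⊆ X/∼, compute π^{-1}(V) ⊆ X and check whether π^{-1}(V) ∈ τ. V is open in τ_Q iff π^{-1}(V) ∈ τ.
  V = {}: π^{-1}(V) = ∅ ∈ τ ✓.
  V = {[echo=india]}: π^{-1}(V) = {echo, india} ∈ τ ✓.
  V = {[foxtrot=hotel]}: π^{-1}(V) = {foxtrot, hotel} ∉ τ ✗.
  V = {[echo=india], [foxtrot=hotel]}: π^{-1}(V) = {echo, foxtrot, hotel, india} ∉ τ ✗.
  V = {[golf]}: π^{-1}(V) = {golf} ∉ τ ✗.
  V = {[echo=india], [golf]}: π^{-1}(V) = {echo, golf, india} ∈ τ ✓.
  V = {[foxtrot=hotel], [golf]}: π^{-1}(V) = {foxtrot, golf, hotel} ∉ τ ✗.
  V = {[echo=india], [foxtrot=hotel], [golf]}: π^{-1}(V) = {echo, foxtrot, golf, hotel, india} ∈ τ ✓.
Open sets in the quotient: τ_Q = {{}, {[echo=india]}, {[echo=india], [golf]}, {[echo=india], [foxtrot=hotel], [golf]}} (4 elements).


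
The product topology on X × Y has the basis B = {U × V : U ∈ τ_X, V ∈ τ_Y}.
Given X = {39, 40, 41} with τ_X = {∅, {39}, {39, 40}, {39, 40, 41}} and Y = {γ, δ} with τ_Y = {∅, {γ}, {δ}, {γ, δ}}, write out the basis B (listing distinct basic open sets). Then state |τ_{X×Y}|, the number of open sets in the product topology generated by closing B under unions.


Basis B = {∅ × ∅, {39} × {γ}, {39} × {δ}, {39} × {γ, δ}, {39, 40} × {γ}, {39, 40} × {δ}, {39, 40, 41} × {γ}, {39, 40, 41} × {δ}, {39, 40} × {γ, δ}, {39, 40, 41} × {γ, δ}}; |τ_{X×Y}| = 16.

Enumerate products U × V with U ∈ τ_X, V ∈ τ_Y (deduplicated):
  ∅ × ∅ = {} (∅)
  {39} × {γ} = {(39,γ)}
  {39} × {δ} = {(39,δ)}
  {39} × {γ, δ} = {(39,γ), (39,δ)}
  {39, 40} × {γ} = {(39,γ), (40,γ)}
  {39, 40} × {δ} = {(39,δ), (40,δ)}
  {39, 40, 41} × {γ} = {(39,γ), (40,γ), (41,γ)}
  {39, 40, 41} × {δ} = {(39,δ), (40,δ), (41,δ)}
  {39, 40} × {γ, δ} = {(39,γ), (39,δ), (40,γ), (40,δ)}
  {39, 40, 41} × {γ, δ} = {(39,γ), (39,δ), (40,γ), (40,δ), (41,γ), (41,δ)}
These 10 distinct sets form the basis B.
Close under arbitrary unions to get τ_{X×Y}; counting gives |τ_{X×Y}| = 16.


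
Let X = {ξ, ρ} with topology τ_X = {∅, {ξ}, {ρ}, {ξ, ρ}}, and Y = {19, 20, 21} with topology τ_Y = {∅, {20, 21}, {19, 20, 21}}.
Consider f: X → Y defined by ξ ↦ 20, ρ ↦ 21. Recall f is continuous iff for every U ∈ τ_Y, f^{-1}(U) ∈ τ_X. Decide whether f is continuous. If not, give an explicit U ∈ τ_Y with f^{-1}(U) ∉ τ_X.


f IS continuous.

Compute f^{-1}(U) for each U ∈ τ_Y:
  U = ∅: f^{-1}(U) = ∅ ∈ τ_X ✓.
  U = {20, 21}: f^{-1}(U) = {ξ, ρ} ∈ τ_X ✓.
  U = {19, 20, 21}: f^{-1}(U) = {ξ, ρ} ∈ τ_X ✓.
Every preimage lies in τ_X, so f IS continuous.


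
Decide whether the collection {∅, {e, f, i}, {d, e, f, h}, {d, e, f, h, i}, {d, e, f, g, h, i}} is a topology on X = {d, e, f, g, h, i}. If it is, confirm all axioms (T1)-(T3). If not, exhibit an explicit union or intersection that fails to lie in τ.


τ is NOT a topology on X.

Axiom (T1): ∅ ∈ τ? Yes; X ∈ τ? Yes.
Axiom (T2/T3): check pairwise unions and intersections of members of τ.
Counterexample for (T3): {e, f, i} ∩ {d, e, f, h} = {e, f} ∉ τ. Therefore τ is NOT a topology.


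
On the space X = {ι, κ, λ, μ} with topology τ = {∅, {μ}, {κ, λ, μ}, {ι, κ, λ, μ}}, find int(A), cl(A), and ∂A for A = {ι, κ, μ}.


int(A) = {μ}, cl(A) = {ι, κ, λ, μ}, ∂A = {ι, κ, λ}.

Closed sets in (X, τ) are complements of opens:
  closed(X, τ) = {∅, {ι}, {ι, κ, λ}, {ι, κ, λ, μ}}.
int(A) = ⋃ {U ∈ τ : U ⊆ A}. Opens contained in A: ∅, {μ}.
Taking the union of these: int(A) = {μ}.
cl(A) = ⋂ {C closed : A ⊆ C}. Closed sets containing A: {ι, κ, λ, μ}.
Intersecting these: cl(A) = {ι, κ, λ, μ}.
∂A = cl(A) ∖ int(A) = {ι, κ, λ, μ} ∖ {μ} = {ι, κ, λ}.


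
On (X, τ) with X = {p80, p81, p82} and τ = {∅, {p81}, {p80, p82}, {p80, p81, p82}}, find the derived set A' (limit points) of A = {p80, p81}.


A' = {p82}

For each x ∈ X, list the open sets U ∈ τ with x ∈ U, then check whether U ∩ (A ∖ {x}) ≠ ∅ for every such U.
  x = p80: open {p80, p82} ∋ x has {p80, p82} ∩ (A ∖ {p80}) = ∅, so x is NOT a limit point.
  x = p81: open {p81} ∋ x has {p81} ∩ (A ∖ {p81}) = ∅, so x is NOT a limit point.
  x = p82: opens ∋ x are {p80, p82}, {p80, p81, p82}; each meets A ∖ {p82}, so x IS a limit point.
Collecting: A' = {p82}.


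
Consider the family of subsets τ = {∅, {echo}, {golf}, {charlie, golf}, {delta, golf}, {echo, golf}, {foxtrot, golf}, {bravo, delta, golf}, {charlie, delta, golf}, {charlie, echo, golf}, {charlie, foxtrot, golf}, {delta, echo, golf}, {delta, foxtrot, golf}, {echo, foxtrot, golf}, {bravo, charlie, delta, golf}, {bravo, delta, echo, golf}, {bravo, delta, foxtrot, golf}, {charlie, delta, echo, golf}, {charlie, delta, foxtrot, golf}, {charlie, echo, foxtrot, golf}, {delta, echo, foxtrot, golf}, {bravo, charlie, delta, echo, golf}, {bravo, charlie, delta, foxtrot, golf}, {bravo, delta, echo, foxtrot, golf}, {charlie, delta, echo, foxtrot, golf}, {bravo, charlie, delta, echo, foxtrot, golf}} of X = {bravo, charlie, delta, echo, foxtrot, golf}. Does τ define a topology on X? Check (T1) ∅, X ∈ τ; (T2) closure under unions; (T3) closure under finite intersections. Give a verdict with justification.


τ IS a topology on X.

Axiom (T1): ∅ ∈ τ? Yes; X ∈ τ? Yes.
Axiom (T2/T3): check pairwise unions and intersections of members of τ.
All pairwise intersections and unions checked — each lies in τ. Therefore τ satisfies (T1), (T2), (T3): it IS a topology on X.


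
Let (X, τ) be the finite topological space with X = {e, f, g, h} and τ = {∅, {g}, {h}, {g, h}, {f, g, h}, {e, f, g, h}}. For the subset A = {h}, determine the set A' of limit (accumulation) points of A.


A' = {e, f}

For each x ∈ X, list the open sets U ∈ τ with x ∈ U, then check whether U ∩ (A ∖ {x}) ≠ ∅ for every such U.
  x = e: opens ∋ x are {e, f, g, h}; each meets A ∖ {e}, so x IS a limit point.
  x = f: opens ∋ x are {f, g, h}, {e, f, g, h}; each meets A ∖ {f}, so x IS a limit point.
  x = g: open {g} ∋ x has {g} ∩ (A ∖ {g}) = ∅, so x is NOT a limit point.
  x = h: open {h} ∋ x has {h} ∩ (A ∖ {h}) = ∅, so x is NOT a limit point.
Collecting: A' = {e, f}.


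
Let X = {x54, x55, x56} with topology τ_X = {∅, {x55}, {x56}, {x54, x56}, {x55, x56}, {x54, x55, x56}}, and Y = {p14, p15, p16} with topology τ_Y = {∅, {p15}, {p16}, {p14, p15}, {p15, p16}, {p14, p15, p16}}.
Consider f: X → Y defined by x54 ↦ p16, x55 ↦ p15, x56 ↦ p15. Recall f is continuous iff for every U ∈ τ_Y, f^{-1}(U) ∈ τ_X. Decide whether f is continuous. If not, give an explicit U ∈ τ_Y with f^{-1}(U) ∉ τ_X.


f is NOT continuous.

Compute f^{-1}(U) for each U ∈ τ_Y:
  U = ∅: f^{-1}(U) = ∅ ∈ τ_X ✓.
  U = {p15}: f^{-1}(U) = {x55, x56} ∈ τ_X ✓.
  U = {p16}: f^{-1}(U) = {x54} ∉ τ_X ✗.
  U = {p14, p15}: f^{-1}(U) = {x55, x56} ∈ τ_X ✓.
  U = {p15, p16}: f^{-1}(U) = {x54, x55, x56} ∈ τ_X ✓.
  U = {p14, p15, p16}: f^{-1}(U) = {x54, x55, x56} ∈ τ_X ✓.
Found U = {p16} with f^{-1}(U) = {x54} not in τ_X. Therefore f is NOT continuous.


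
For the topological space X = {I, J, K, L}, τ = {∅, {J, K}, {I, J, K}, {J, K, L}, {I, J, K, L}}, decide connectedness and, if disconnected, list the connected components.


(X, τ) is connected.

Find clopen sets (U ∈ τ with X ∖ U ∈ τ):
  U = ∅, X ∖ U = {I, J, K, L} — both open, so U is clopen.
  U = {I, J, K, L}, X ∖ U = ∅ — both open, so U is clopen.
Only trivial clopens (∅ and X) exist, so (X, τ) is connected.
Compute connected components by grouping points that agree on all clopens:
  component: {I, J, K, L}


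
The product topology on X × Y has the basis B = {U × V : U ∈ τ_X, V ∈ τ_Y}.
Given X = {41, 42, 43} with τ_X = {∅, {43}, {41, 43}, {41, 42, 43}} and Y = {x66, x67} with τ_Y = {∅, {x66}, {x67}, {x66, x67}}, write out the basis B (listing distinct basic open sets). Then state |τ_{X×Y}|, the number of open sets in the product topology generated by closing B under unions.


Basis B = {∅ × ∅, {43} × {x66}, {43} × {x67}, {41, 43} × {x66}, {41, 43} × {x67}, {43} × {x66, x67}, {41, 42, 43} × {x66}, {41, 42, 43} × {x67}, {41, 43} × {x66, x67}, {41, 42, 43} × {x66, x67}}; |τ_{X×Y}| = 16.

Enumerate products U × V with U ∈ τ_X, V ∈ τ_Y (deduplicated):
  ∅ × ∅ = {} (∅)
  {43} × {x66} = {(43,x66)}
  {43} × {x67} = {(43,x67)}
  {41, 43} × {x66} = {(41,x66), (43,x66)}
  {41, 43} × {x67} = {(41,x67), (43,x67)}
  {43} × {x66, x67} = {(43,x66), (43,x67)}
  {41, 42, 43} × {x66} = {(41,x66), (42,x66), (43,x66)}
  {41, 42, 43} × {x67} = {(41,x67), (42,x67), (43,x67)}
  {41, 43} × {x66, x67} = {(41,x66), (41,x67), (43,x66), (43,x67)}
  {41, 42, 43} × {x66, x67} = {(41,x66), (41,x67), (42,x66), (42,x67), (43,x66), (43,x67)}
These 10 distinct sets form the basis B.
Close under arbitrary unions to get τ_{X×Y}; counting gives |τ_{X×Y}| = 16.


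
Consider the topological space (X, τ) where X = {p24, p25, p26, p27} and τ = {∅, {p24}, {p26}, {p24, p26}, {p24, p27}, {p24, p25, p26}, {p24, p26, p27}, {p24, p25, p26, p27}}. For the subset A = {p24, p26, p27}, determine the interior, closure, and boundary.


int(A) = {p24, p26, p27}, cl(A) = {p24, p25, p26, p27}, ∂A = {p25}.

Closed sets in (X, τ) are complements of opens:
  closed(X, τ) = {∅, {p25}, {p27}, {p25, p26}, {p25, p27}, {p24, p25, p27}, {p25, p26, p27}, {p24, p25, p26, p27}}.
int(A) = ⋃ {U ∈ τ : U ⊆ A}. Opens contained in A: ∅, {p24}, {p26}, {p24, p26}, {p24, p27}, {p24, p26, p27}.
Taking the union of these: int(A) = {p24, p26, p27}.
cl(A) = ⋂ {C closed : A ⊆ C}. Closed sets containing A: {p24, p25, p26, p27}.
Intersecting these: cl(A) = {p24, p25, p26, p27}.
∂A = cl(A) ∖ int(A) = {p24, p25, p26, p27} ∖ {p24, p26, p27} = {p25}.


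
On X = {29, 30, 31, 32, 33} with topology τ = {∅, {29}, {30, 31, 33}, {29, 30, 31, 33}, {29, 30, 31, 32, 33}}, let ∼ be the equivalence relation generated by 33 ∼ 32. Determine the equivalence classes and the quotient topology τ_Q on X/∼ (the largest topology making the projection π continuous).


X/∼ = {[29], [30], [31], [32=33]}; |τ_Q| = 3.

Equivalence classes: [29], [30], [31], [32=33].
Quotient map π: X → X/∼ sends 29 ↦ [29], 30 ↦ [30], 31 ↦ [31], 32 ↦ [32=33], 33 ↦ [32=33].
For each subset V ⊆ X/∼, compute π^{-1}(V) ⊆ X and check whether π^{-1}(V) ∈ τ. V is open in τ_Q iff π^{-1}(V) ∈ τ.
  V = {}: π^{-1}(V) = ∅ ∈ τ ✓.
  V = {[29]}: π^{-1}(V) = {29} ∈ τ ✓.
  V = {[30]}: π^{-1}(V) = {30} ∉ τ ✗.
  V = {[29], [30]}: π^{-1}(V) = {29, 30} ∉ τ ✗.
  V = {[31]}: π^{-1}(V) = {31} ∉ τ ✗.
  V = {[29], [31]}: π^{-1}(V) = {29, 31} ∉ τ ✗.
  V = {[30], [31]}: π^{-1}(V) = {30, 31} ∉ τ ✗.
  V = {[29], [30], [31]}: π^{-1}(V) = {29, 30, 31} ∉ τ ✗.
  V = {[32=33]}: π^{-1}(V) = {32, 33} ∉ τ ✗.
  V = {[29], [32=33]}: π^{-1}(V) = {29, 32, 33} ∉ τ ✗.
  V = {[30], [32=33]}: π^{-1}(V) = {30, 32, 33} ∉ τ ✗.
  V = {[29], [30], [32=33]}: π^{-1}(V) = {29, 30, 32, 33} ∉ τ ✗.
  V = {[31], [32=33]}: π^{-1}(V) = {31, 32, 33} ∉ τ ✗.
  V = {[29], [31], [32=33]}: π^{-1}(V) = {29, 31, 32, 33} ∉ τ ✗.
  V = {[30], [31], [32=33]}: π^{-1}(V) = {30, 31, 32, 33} ∉ τ ✗.
  V = {[29], [30], [31], [32=33]}: π^{-1}(V) = {29, 30, 31, 32, 33} ∈ τ ✓.
Open sets in the quotient: τ_Q = {{}, {[29]}, {[29], [30], [31], [32=33]}} (3 elements).


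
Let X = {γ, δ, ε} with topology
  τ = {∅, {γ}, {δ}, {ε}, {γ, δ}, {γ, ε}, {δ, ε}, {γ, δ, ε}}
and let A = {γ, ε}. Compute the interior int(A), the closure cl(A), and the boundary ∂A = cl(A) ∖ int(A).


int(A) = {γ, ε}, cl(A) = {γ, ε}, ∂A = ∅.

Closed sets in (X, τ) are complements of opens:
  closed(X, τ) = {∅, {γ}, {δ}, {ε}, {γ, δ}, {γ, ε}, {δ, ε}, {γ, δ, ε}}.
int(A) = ⋃ {U ∈ τ : U ⊆ A}. Opens contained in A: ∅, {γ}, {ε}, {γ, ε}.
Taking the union of these: int(A) = {γ, ε}.
cl(A) = ⋂ {C closed : A ⊆ C}. Closed sets containing A: {γ, ε}, {γ, δ, ε}.
Intersecting these: cl(A) = {γ, ε}.
∂A = cl(A) ∖ int(A) = {γ, ε} ∖ {γ, ε} = ∅.


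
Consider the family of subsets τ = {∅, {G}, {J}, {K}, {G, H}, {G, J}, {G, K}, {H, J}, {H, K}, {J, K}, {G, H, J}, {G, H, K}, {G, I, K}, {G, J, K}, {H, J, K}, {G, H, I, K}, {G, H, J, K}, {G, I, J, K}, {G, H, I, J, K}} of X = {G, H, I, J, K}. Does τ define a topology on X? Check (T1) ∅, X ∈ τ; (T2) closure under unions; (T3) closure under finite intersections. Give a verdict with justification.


τ is NOT a topology on X.

Axiom (T1): ∅ ∈ τ? Yes; X ∈ τ? Yes.
Axiom (T2/T3): check pairwise unions and intersections of members of τ.
Counterexample for (T3): {G, H} ∩ {H, J} = {H} ∉ τ. Therefore τ is NOT a topology.


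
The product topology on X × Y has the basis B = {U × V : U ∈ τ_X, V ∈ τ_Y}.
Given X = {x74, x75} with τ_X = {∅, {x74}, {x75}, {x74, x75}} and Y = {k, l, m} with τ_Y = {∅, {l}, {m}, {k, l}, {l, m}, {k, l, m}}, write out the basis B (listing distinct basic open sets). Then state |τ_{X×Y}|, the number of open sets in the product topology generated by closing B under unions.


Basis B = {∅ × ∅, {x74} × {l}, {x74} × {m}, {x75} × {l}, {x75} × {m}, {x74} × {k, l}, {x74} × {l, m}, {x74, x75} × {l}, {x74, x75} × {m}, {x75} × {k, l}, {x75} × {l, m}, {x74} × {k, l, m}, {x75} × {k, l, m}, {x74, x75} × {k, l}, {x74, x75} × {l, m}, {x74, x75} × {k, l, m}}; |τ_{X×Y}| = 36.

Enumerate products U × V with U ∈ τ_X, V ∈ τ_Y (deduplicated):
  ∅ × ∅ = {} (∅)
  {x74} × {l} = {(x74,l)}
  {x74} × {m} = {(x74,m)}
  {x75} × {l} = {(x75,l)}
  {x75} × {m} = {(x75,m)}
  {x74} × {k, l} = {(x74,k), (x74,l)}
  {x74} × {l, m} = {(x74,l), (x74,m)}
  {x74, x75} × {l} = {(x74,l), (x75,l)}
  {x74, x75} × {m} = {(x74,m), (x75,m)}
  {x75} × {k, l} = {(x75,k), (x75,l)}
  {x75} × {l, m} = {(x75,l), (x75,m)}
  {x74} × {k, l, m} = {(x74,k), (x74,l), (x74,m)}
  {x75} × {k, l, m} = {(x75,k), (x75,l), (x75,m)}
  {x74, x75} × {k, l} = {(x74,k), (x74,l), (x75,k), (x75,l)}
  {x74, x75} × {l, m} = {(x74,l), (x74,m), (x75,l), (x75,m)}
  {x74, x75} × {k, l, m} = {(x74,k), (x74,l), (x74,m), (x75,k), (x75,l), (x75,m)}
These 16 distinct sets form the basis B.
Close under arbitrary unions to get τ_{X×Y}; counting gives |τ_{X×Y}| = 36.


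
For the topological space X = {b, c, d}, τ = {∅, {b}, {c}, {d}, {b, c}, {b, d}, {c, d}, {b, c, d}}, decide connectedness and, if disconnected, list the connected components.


(X, τ) is disconnected; components = [{b}, {c}, {d}].

Find clopen sets (U ∈ τ with X ∖ U ∈ τ):
  U = ∅, X ∖ U = {b, c, d} — both open, so U is clopen.
  U = {b}, X ∖ U = {c, d} — both open, so U is clopen.
  U = {c}, X ∖ U = {b, d} — both open, so U is clopen.
  U = {d}, X ∖ U = {b, c} — both open, so U is clopen.
  U = {b, c}, X ∖ U = {d} — both open, so U is clopen.
  U = {b, d}, X ∖ U = {c} — both open, so U is clopen.
  U = {c, d}, X ∖ U = {b} — both open, so U is clopen.
  U = {b, c, d}, X ∖ U = ∅ — both open, so U is clopen.
Nontrivial clopen(s) exist: e.g. {c}. So (X, τ) is disconnected.
Compute connected components by grouping points that agree on all clopens:
  component: {b}
  component: {c}
  component: {d}


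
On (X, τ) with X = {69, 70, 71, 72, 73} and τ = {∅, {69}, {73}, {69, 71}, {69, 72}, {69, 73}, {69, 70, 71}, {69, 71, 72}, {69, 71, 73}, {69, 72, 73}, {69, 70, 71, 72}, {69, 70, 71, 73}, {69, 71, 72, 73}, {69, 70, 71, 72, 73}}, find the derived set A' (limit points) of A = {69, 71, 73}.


A' = {70, 71, 72}

For each x ∈ X, list the open sets U ∈ τ with x ∈ U, then check whether U ∩ (A ∖ {x}) ≠ ∅ for every such U.
  x = 69: open {69} ∋ x has {69} ∩ (A ∖ {69}) = ∅, so x is NOT a limit point.
  x = 70: opens ∋ x are {69, 70, 71}, {69, 70, 71, 72}, {69, 70, 71, 73}, {69, 70, 71, 72, 73}; each meets A ∖ {70}, so x IS a limit point.
  x = 71: opens ∋ x are {69, 71}, {69, 70, 71}, {69, 71, 72}, {69, 71, 73}, {69, 70, 71, 72}, {69, 70, 71, 73}, {69, 71, 72, 73}, {69, 70, 71, 72, 73}; each meets A ∖ {71}, so x IS a limit point.
  x = 72: opens ∋ x are {69, 72}, {69, 71, 72}, {69, 72, 73}, {69, 70, 71, 72}, {69, 71, 72, 73}, {69, 70, 71, 72, 73}; each meets A ∖ {72}, so x IS a limit point.
  x = 73: open {73} ∋ x has {73} ∩ (A ∖ {73}) = ∅, so x is NOT a limit point.
Collecting: A' = {70, 71, 72}.


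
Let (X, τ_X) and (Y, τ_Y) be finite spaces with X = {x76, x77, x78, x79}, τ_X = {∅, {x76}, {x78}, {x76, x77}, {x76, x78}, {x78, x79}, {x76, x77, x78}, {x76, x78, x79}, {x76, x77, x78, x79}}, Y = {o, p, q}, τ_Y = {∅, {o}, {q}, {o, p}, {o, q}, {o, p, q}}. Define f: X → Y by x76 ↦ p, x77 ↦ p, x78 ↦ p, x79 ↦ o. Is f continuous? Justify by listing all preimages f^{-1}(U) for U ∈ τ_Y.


f is NOT continuous.

Compute f^{-1}(U) for each U ∈ τ_Y:
  U = ∅: f^{-1}(U) = ∅ ∈ τ_X ✓.
  U = {o}: f^{-1}(U) = {x79} ∉ τ_X ✗.
  U = {q}: f^{-1}(U) = ∅ ∈ τ_X ✓.
  U = {o, p}: f^{-1}(U) = {x76, x77, x78, x79} ∈ τ_X ✓.
  U = {o, q}: f^{-1}(U) = {x79} ∉ τ_X ✗.
  U = {o, p, q}: f^{-1}(U) = {x76, x77, x78, x79} ∈ τ_X ✓.
Found U = {o} with f^{-1}(U) = {x79} not in τ_X. Therefore f is NOT continuous.


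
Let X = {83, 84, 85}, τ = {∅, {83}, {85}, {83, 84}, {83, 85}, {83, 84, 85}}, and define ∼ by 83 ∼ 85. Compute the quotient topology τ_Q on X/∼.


X/∼ = {[83=85], [84]}; |τ_Q| = 3.

Equivalence classes: [83=85], [84].
Quotient map π: X → X/∼ sends 83 ↦ [83=85], 84 ↦ [84], 85 ↦ [83=85].
For each subset V ⊆ X/∼, compute π^{-1}(V) ⊆ X and check whether π^{-1}(V) ∈ τ. V is open in τ_Q iff π^{-1}(V) ∈ τ.
  V = {}: π^{-1}(V) = ∅ ∈ τ ✓.
  V = {[83=85]}: π^{-1}(V) = {83, 85} ∈ τ ✓.
  V = {[84]}: π^{-1}(V) = {84} ∉ τ ✗.
  V = {[83=85], [84]}: π^{-1}(V) = {83, 84, 85} ∈ τ ✓.
Open sets in the quotient: τ_Q = {{}, {[83=85]}, {[83=85], [84]}} (3 elements).


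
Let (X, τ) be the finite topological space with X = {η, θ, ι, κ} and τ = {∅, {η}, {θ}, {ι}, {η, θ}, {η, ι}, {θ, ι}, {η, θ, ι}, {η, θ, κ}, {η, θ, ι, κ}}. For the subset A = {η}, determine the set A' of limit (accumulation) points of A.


A' = {κ}

For each x ∈ X, list the open sets U ∈ τ with x ∈ U, then check whether U ∩ (A ∖ {x}) ≠ ∅ for every such U.
  x = η: open {η} ∋ x has {η} ∩ (A ∖ {η}) = ∅, so x is NOT a limit point.
  x = θ: open {θ} ∋ x has {θ} ∩ (A ∖ {θ}) = ∅, so x is NOT a limit point.
  x = ι: open {ι} ∋ x has {ι} ∩ (A ∖ {ι}) = ∅, so x is NOT a limit point.
  x = κ: opens ∋ x are {η, θ, κ}, {η, θ, ι, κ}; each meets A ∖ {κ}, so x IS a limit point.
Collecting: A' = {κ}.


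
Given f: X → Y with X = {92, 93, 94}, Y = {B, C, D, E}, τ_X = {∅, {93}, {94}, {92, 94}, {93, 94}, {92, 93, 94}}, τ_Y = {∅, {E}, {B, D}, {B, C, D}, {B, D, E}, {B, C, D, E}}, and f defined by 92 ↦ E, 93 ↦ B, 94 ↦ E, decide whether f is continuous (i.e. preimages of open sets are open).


f IS continuous.

Compute f^{-1}(U) for each U ∈ τ_Y:
  U = ∅: f^{-1}(U) = ∅ ∈ τ_X ✓.
  U = {E}: f^{-1}(U) = {92, 94} ∈ τ_X ✓.
  U = {B, D}: f^{-1}(U) = {93} ∈ τ_X ✓.
  U = {B, C, D}: f^{-1}(U) = {93} ∈ τ_X ✓.
  U = {B, D, E}: f^{-1}(U) = {92, 93, 94} ∈ τ_X ✓.
  U = {B, C, D, E}: f^{-1}(U) = {92, 93, 94} ∈ τ_X ✓.
Every preimage lies in τ_X, so f IS continuous.


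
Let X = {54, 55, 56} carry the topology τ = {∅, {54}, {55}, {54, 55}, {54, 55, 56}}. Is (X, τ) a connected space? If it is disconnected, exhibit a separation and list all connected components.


(X, τ) is connected.

Find clopen sets (U ∈ τ with X ∖ U ∈ τ):
  U = ∅, X ∖ U = {54, 55, 56} — both open, so U is clopen.
  U = {54, 55, 56}, X ∖ U = ∅ — both open, so U is clopen.
Only trivial clopens (∅ and X) exist, so (X, τ) is connected.
Compute connected components by grouping points that agree on all clopens:
  component: {54, 55, 56}


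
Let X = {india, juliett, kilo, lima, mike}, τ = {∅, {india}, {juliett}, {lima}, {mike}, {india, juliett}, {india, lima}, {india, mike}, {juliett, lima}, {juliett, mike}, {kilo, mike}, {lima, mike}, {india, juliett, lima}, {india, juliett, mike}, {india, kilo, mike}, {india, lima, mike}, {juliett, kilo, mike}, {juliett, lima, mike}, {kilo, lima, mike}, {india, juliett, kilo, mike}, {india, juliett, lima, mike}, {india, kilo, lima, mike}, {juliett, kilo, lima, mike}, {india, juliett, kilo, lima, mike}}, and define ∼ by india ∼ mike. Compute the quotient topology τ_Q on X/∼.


X/∼ = {[india=mike], [juliett], [kilo], [lima]}; |τ_Q| = 12.

Equivalence classes: [india=mike], [juliett], [kilo], [lima].
Quotient map π: X → X/∼ sends india ↦ [india=mike], juliett ↦ [juliett], kilo ↦ [kilo], lima ↦ [lima], mike ↦ [india=mike].
For each subset V ⊆ X/∼, compute π^{-1}(V) ⊆ X and check whether π^{-1}(V) ∈ τ. V is open in τ_Q iff π^{-1}(V) ∈ τ.
  V = {}: π^{-1}(V) = ∅ ∈ τ ✓.
  V = {[india=mike]}: π^{-1}(V) = {india, mike} ∈ τ ✓.
  V = {[juliett]}: π^{-1}(V) = {juliett} ∈ τ ✓.
  V = {[india=mike], [juliett]}: π^{-1}(V) = {india, juliett, mike} ∈ τ ✓.
  V = {[kilo]}: π^{-1}(V) = {kilo} ∉ τ ✗.
  V = {[india=mike], [kilo]}: π^{-1}(V) = {india, kilo, mike} ∈ τ ✓.
  V = {[juliett], [kilo]}: π^{-1}(V) = {juliett, kilo} ∉ τ ✗.
  V = {[india=mike], [juliett], [kilo]}: π^{-1}(V) = {india, juliett, kilo, mike} ∈ τ ✓.
  V = {[lima]}: π^{-1}(V) = {lima} ∈ τ ✓.
  V = {[india=mike], [lima]}: π^{-1}(V) = {india, lima, mike} ∈ τ ✓.
  V = {[juliett], [lima]}: π^{-1}(V) = {juliett, lima} ∈ τ ✓.
  V = {[india=mike], [juliett], [lima]}: π^{-1}(V) = {india, juliett, lima, mike} ∈ τ ✓.
  V = {[kilo], [lima]}: π^{-1}(V) = {kilo, lima} ∉ τ ✗.
  V = {[india=mike], [kilo], [lima]}: π^{-1}(V) = {india, kilo, lima, mike} ∈ τ ✓.
  V = {[juliett], [kilo], [lima]}: π^{-1}(V) = {juliett, kilo, lima} ∉ τ ✗.
  V = {[india=mike], [juliett], [kilo], [lima]}: π^{-1}(V) = {india, juliett, kilo, lima, mike} ∈ τ ✓.
Open sets in the quotient: τ_Q = {{}, {[india=mike]}, {[juliett]}, {[india=mike], [juliett]}, {[india=mike], [kilo]}, {[india=mike], [juliett], [kilo]}, {[lima]}, {[india=mike], [lima]}, {[juliett], [lima]}, {[india=mike], [juliett], [lima]}, {[india=mike], [kilo], [lima]}, {[india=mike], [juliett], [kilo], [lima]}} (12 elements).


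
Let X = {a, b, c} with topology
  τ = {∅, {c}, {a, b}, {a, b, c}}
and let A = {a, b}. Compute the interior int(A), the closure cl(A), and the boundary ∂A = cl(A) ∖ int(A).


int(A) = {a, b}, cl(A) = {a, b}, ∂A = ∅.

Closed sets in (X, τ) are complements of opens:
  closed(X, τ) = {∅, {c}, {a, b}, {a, b, c}}.
int(A) = ⋃ {U ∈ τ : U ⊆ A}. Opens contained in A: ∅, {a, b}.
Taking the union of these: int(A) = {a, b}.
cl(A) = ⋂ {C closed : A ⊆ C}. Closed sets containing A: {a, b}, {a, b, c}.
Intersecting these: cl(A) = {a, b}.
∂A = cl(A) ∖ int(A) = {a, b} ∖ {a, b} = ∅.


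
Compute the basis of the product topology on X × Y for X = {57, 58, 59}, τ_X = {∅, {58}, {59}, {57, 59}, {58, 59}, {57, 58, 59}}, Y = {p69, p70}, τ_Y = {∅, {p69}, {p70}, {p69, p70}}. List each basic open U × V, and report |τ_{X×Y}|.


Basis B = {∅ × ∅, {58} × {p69}, {58} × {p70}, {59} × {p69}, {59} × {p70}, {57, 59} × {p69}, {57, 59} × {p70}, {58} × {p69, p70}, {58, 59} × {p69}, {58, 59} × {p70}, {59} × {p69, p70}, {57, 58, 59} × {p69}, {57, 58, 59} × {p70}, {57, 59} × {p69, p70}, {58, 59} × {p69, p70}, {57, 58, 59} × {p69, p70}}; |τ_{X×Y}| = 36.

Enumerate products U × V with U ∈ τ_X, V ∈ τ_Y (deduplicated):
  ∅ × ∅ = {} (∅)
  {58} × {p69} = {(58,p69)}
  {58} × {p70} = {(58,p70)}
  {59} × {p69} = {(59,p69)}
  {59} × {p70} = {(59,p70)}
  {57, 59} × {p69} = {(57,p69), (59,p69)}
  {57, 59} × {p70} = {(57,p70), (59,p70)}
  {58} × {p69, p70} = {(58,p69), (58,p70)}
  {58, 59} × {p69} = {(58,p69), (59,p69)}
  {58, 59} × {p70} = {(58,p70), (59,p70)}
  {59} × {p69, p70} = {(59,p69), (59,p70)}
  {57, 58, 59} × {p69} = {(57,p69), (58,p69), (59,p69)}
  {57, 58, 59} × {p70} = {(57,p70), (58,p70), (59,p70)}
  {57, 59} × {p69, p70} = {(57,p69), (57,p70), (59,p69), (59,p70)}
  {58, 59} × {p69, p70} = {(58,p69), (58,p70), (59,p69), (59,p70)}
  {57, 58, 59} × {p69, p70} = {(57,p69), (57,p70), (58,p69), (58,p70), (59,p69), (59,p70)}
These 16 distinct sets form the basis B.
Close under arbitrary unions to get τ_{X×Y}; counting gives |τ_{X×Y}| = 36.


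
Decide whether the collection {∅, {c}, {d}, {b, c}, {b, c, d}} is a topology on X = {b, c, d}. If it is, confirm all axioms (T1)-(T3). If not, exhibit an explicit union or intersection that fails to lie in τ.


τ is NOT a topology on X.

Axiom (T1): ∅ ∈ τ? Yes; X ∈ τ? Yes.
Axiom (T2/T3): check pairwise unions and intersections of members of τ.
Counterexample for (T2): {c} ∪ {d} = {c, d} ∉ τ. Therefore τ is NOT a topology.


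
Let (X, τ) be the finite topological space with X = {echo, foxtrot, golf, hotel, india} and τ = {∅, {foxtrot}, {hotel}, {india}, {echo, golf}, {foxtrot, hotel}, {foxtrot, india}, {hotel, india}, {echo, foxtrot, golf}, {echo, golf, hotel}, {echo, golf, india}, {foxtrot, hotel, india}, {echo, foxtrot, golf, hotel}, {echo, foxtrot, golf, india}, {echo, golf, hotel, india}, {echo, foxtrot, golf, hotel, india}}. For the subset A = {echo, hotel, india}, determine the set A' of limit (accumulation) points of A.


A' = {golf}

For each x ∈ X, list the open sets U ∈ τ with x ∈ U, then check whether U ∩ (A ∖ {x}) ≠ ∅ for every such U.
  x = echo: open {echo, golf} ∋ x has {echo, golf} ∩ (A ∖ {echo}) = ∅, so x is NOT a limit point.
  x = foxtrot: open {foxtrot} ∋ x has {foxtrot} ∩ (A ∖ {foxtrot}) = ∅, so x is NOT a limit point.
  x = golf: opens ∋ x are {echo, golf}, {echo, foxtrot, golf}, {echo, golf, hotel}, {echo, golf, india}, {echo, foxtrot, golf, hotel}, {echo, foxtrot, golf, india}, {echo, golf, hotel, india}, {echo, foxtrot, golf, hotel, india}; each meets A ∖ {golf}, so x IS a limit point.
  x = hotel: open {hotel} ∋ x has {hotel} ∩ (A ∖ {hotel}) = ∅, so x is NOT a limit point.
  x = india: open {india} ∋ x has {india} ∩ (A ∖ {india}) = ∅, so x is NOT a limit point.
Collecting: A' = {golf}.


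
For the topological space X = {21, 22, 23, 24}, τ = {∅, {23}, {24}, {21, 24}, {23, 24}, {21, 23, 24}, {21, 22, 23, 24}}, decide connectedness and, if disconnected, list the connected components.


(X, τ) is connected.

Find clopen sets (U ∈ τ with X ∖ U ∈ τ):
  U = ∅, X ∖ U = {21, 22, 23, 24} — both open, so U is clopen.
  U = {21, 22, 23, 24}, X ∖ U = ∅ — both open, so U is clopen.
Only trivial clopens (∅ and X) exist, so (X, τ) is connected.
Compute connected components by grouping points that agree on all clopens:
  component: {21, 22, 23, 24}


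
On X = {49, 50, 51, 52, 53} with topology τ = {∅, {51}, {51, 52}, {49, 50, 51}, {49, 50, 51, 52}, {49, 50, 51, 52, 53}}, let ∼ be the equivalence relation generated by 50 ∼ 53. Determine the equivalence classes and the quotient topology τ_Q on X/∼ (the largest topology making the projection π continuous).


X/∼ = {[49], [50=53], [51], [52]}; |τ_Q| = 4.

Equivalence classes: [49], [50=53], [51], [52].
Quotient map π: X → X/∼ sends 49 ↦ [49], 50 ↦ [50=53], 51 ↦ [51], 52 ↦ [52], 53 ↦ [50=53].
For each subset V ⊆ X/∼, compute π^{-1}(V) ⊆ X and check whether π^{-1}(V) ∈ τ. V is open in τ_Q iff π^{-1}(V) ∈ τ.
  V = {}: π^{-1}(V) = ∅ ∈ τ ✓.
  V = {[49]}: π^{-1}(V) = {49} ∉ τ ✗.
  V = {[50=53]}: π^{-1}(V) = {50, 53} ∉ τ ✗.
  V = {[49], [50=53]}: π^{-1}(V) = {49, 50, 53} ∉ τ ✗.
  V = {[51]}: π^{-1}(V) = {51} ∈ τ ✓.
  V = {[49], [51]}: π^{-1}(V) = {49, 51} ∉ τ ✗.
  V = {[50=53], [51]}: π^{-1}(V) = {50, 51, 53} ∉ τ ✗.
  V = {[49], [50=53], [51]}: π^{-1}(V) = {49, 50, 51, 53} ∉ τ ✗.
  V = {[52]}: π^{-1}(V) = {52} ∉ τ ✗.
  V = {[49], [52]}: π^{-1}(V) = {49, 52} ∉ τ ✗.
  V = {[50=53], [52]}: π^{-1}(V) = {50, 52, 53} ∉ τ ✗.
  V = {[49], [50=53], [52]}: π^{-1}(V) = {49, 50, 52, 53} ∉ τ ✗.
  V = {[51], [52]}: π^{-1}(V) = {51, 52} ∈ τ ✓.
  V = {[49], [51], [52]}: π^{-1}(V) = {49, 51, 52} ∉ τ ✗.
  V = {[50=53], [51], [52]}: π^{-1}(V) = {50, 51, 52, 53} ∉ τ ✗.
  V = {[49], [50=53], [51], [52]}: π^{-1}(V) = {49, 50, 51, 52, 53} ∈ τ ✓.
Open sets in the quotient: τ_Q = {{}, {[51]}, {[51], [52]}, {[49], [50=53], [51], [52]}} (4 elements).


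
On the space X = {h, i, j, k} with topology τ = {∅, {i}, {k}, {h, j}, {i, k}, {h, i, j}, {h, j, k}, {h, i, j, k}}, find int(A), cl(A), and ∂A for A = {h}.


int(A) = ∅, cl(A) = {h, j}, ∂A = {h, j}.

Closed sets in (X, τ) are complements of opens:
  closed(X, τ) = {∅, {i}, {k}, {h, j}, {i, k}, {h, i, j}, {h, j, k}, {h, i, j, k}}.
int(A) = ⋃ {U ∈ τ : U ⊆ A}. Opens contained in A: ∅.
Taking the union of these: int(A) = ∅.
cl(A) = ⋂ {C closed : A ⊆ C}. Closed sets containing A: {h, j}, {h, i, j}, {h, j, k}, {h, i, j, k}.
Intersecting these: cl(A) = {h, j}.
∂A = cl(A) ∖ int(A) = {h, j} ∖ ∅ = {h, j}.


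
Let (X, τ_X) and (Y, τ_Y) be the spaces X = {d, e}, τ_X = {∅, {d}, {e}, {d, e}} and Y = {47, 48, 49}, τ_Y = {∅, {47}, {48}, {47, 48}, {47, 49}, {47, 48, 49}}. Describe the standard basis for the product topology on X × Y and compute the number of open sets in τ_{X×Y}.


Basis B = {∅ × ∅, {d} × {47}, {d} × {48}, {e} × {47}, {e} × {48}, {d} × {47, 48}, {d} × {47, 49}, {d, e} × {47}, {d, e} × {48}, {e} × {47, 48}, {e} × {47, 49}, {d} × {47, 48, 49}, {e} × {47, 48, 49}, {d, e} × {47, 48}, {d, e} × {47, 49}, {d, e} × {47, 48, 49}}; |τ_{X×Y}| = 36.

Enumerate products U × V with U ∈ τ_X, V ∈ τ_Y (deduplicated):
  ∅ × ∅ = {} (∅)
  {d} × {47} = {(d,47)}
  {d} × {48} = {(d,48)}
  {e} × {47} = {(e,47)}
  {e} × {48} = {(e,48)}
  {d} × {47, 48} = {(d,47), (d,48)}
  {d} × {47, 49} = {(d,47), (d,49)}
  {d, e} × {47} = {(d,47), (e,47)}
  {d, e} × {48} = {(d,48), (e,48)}
  {e} × {47, 48} = {(e,47), (e,48)}
  {e} × {47, 49} = {(e,47), (e,49)}
  {d} × {47, 48, 49} = {(d,47), (d,48), (d,49)}
  {e} × {47, 48, 49} = {(e,47), (e,48), (e,49)}
  {d, e} × {47, 48} = {(d,47), (d,48), (e,47), (e,48)}
  {d, e} × {47, 49} = {(d,47), (d,49), (e,47), (e,49)}
  {d, e} × {47, 48, 49} = {(d,47), (d,48), (d,49), (e,47), (e,48), (e,49)}
These 16 distinct sets form the basis B.
Close under arbitrary unions to get τ_{X×Y}; counting gives |τ_{X×Y}| = 36.


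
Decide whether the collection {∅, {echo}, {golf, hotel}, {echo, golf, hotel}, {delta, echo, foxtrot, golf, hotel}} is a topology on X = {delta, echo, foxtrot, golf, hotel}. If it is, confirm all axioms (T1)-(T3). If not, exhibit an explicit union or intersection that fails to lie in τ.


τ IS a topology on X.

Axiom (T1): ∅ ∈ τ? Yes; X ∈ τ? Yes.
Axiom (T2/T3): check pairwise unions and intersections of members of τ.
All pairwise intersections and unions checked — each lies in τ. Therefore τ satisfies (T1), (T2), (T3): it IS a topology on X.
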